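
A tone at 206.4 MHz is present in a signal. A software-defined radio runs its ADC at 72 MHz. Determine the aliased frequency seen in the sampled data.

9.6 MHz

206.4 MHz mod fs = 62.4 MHz.
62.4 MHz > fs/2 = 36 MHz, folds to fs − 62.4 MHz = 9.6 MHz.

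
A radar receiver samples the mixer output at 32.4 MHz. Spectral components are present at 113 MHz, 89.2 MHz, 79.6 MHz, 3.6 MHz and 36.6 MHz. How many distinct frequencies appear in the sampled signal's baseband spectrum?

fs/2 = 16.2 MHz.
113 MHz mod fs = 15.8 MHz.
15.8 MHz ≤ fs/2 = 16.2 MHz, appears at 15.8 MHz.
89.2 MHz mod fs = 24.4 MHz.
24.4 MHz > fs/2 = 16.2 MHz, folds to fs − 24.4 MHz = 8 MHz.
79.6 MHz mod fs = 14.8 MHz.
14.8 MHz ≤ fs/2 = 16.2 MHz, appears at 14.8 MHz.
3.6 MHz ≤ fs/2 = 16.2 MHz, passes unchanged.
36.6 MHz mod fs = 4.2 MHz.
4.2 MHz ≤ fs/2 = 16.2 MHz, appears at 4.2 MHz.
Distinct values: {3.6 MHz, 4.2 MHz, 8 MHz, 14.8 MHz, 15.8 MHz} → 5.

5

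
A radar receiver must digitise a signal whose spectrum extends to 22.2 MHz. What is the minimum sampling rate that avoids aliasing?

Nyquist rate = 2 × 22.2 MHz = 44.4 MHz.

44.4 MHz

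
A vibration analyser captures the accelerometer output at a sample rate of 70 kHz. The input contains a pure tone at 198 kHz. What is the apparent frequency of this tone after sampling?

12 kHz

198 kHz mod fs = 58 kHz.
58 kHz > fs/2 = 35 kHz, folds to fs − 58 kHz = 12 kHz.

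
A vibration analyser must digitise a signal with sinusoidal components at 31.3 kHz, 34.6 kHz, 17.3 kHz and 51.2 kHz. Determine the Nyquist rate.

102.4 kHz

Highest-frequency component: 51.2 kHz.
Nyquist rate = 2 × 51.2 kHz = 102.4 kHz.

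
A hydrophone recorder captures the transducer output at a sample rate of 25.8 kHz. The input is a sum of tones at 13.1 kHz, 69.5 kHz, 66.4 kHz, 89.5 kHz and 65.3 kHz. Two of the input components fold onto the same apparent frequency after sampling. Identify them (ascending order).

65.3 kHz, 89.5 kHz

fs/2 = 12.9 kHz.
13.1 kHz > fs/2 = 12.9 kHz, folds to fs − 13.1 kHz = 12.7 kHz.
69.5 kHz mod fs = 17.9 kHz.
17.9 kHz > fs/2 = 12.9 kHz, folds to fs − 17.9 kHz = 7.9 kHz.
66.4 kHz mod fs = 14.8 kHz.
14.8 kHz > fs/2 = 12.9 kHz, folds to fs − 14.8 kHz = 11 kHz.
89.5 kHz mod fs = 12.1 kHz.
12.1 kHz ≤ fs/2 = 12.9 kHz, appears at 12.1 kHz.
65.3 kHz mod fs = 13.7 kHz.
13.7 kHz > fs/2 = 12.9 kHz, folds to fs − 13.7 kHz = 12.1 kHz.
65.3 kHz and 89.5 kHz both map to 12.1 kHz.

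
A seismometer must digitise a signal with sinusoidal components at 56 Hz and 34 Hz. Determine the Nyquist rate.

Highest-frequency component: 56 Hz.
Nyquist rate = 2 × 56 Hz = 112 Hz.

112 Hz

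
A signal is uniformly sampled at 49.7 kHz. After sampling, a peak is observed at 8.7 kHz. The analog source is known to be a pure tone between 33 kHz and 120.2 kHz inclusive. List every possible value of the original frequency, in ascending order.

Frequencies that alias to 8.7 kHz are k·fs ± 8.7 kHz for integer k ≥ 0.
k=0: 8.7 kHz.
k=1: 41 kHz, 58.4 kHz.
k=2: 90.7 kHz, 108.1 kHz.
k=3: 140.4 kHz, 157.8 kHz.
Within [33 kHz, 120.2 kHz]: 41 kHz, 58.4 kHz, 90.7 kHz, 108.1 kHz.

41 kHz, 58.4 kHz, 90.7 kHz, 108.1 kHz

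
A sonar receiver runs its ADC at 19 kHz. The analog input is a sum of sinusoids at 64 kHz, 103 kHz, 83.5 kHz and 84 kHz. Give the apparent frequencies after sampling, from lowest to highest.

7 kHz, 7.5 kHz, 8 kHz

fs/2 = 9.5 kHz.
64 kHz mod fs = 7 kHz.
7 kHz ≤ fs/2 = 9.5 kHz, appears at 7 kHz.
103 kHz mod fs = 8 kHz.
8 kHz ≤ fs/2 = 9.5 kHz, appears at 8 kHz.
83.5 kHz mod fs = 7.5 kHz.
7.5 kHz ≤ fs/2 = 9.5 kHz, appears at 7.5 kHz.
84 kHz mod fs = 8 kHz.
8 kHz ≤ fs/2 = 9.5 kHz, appears at 8 kHz.
Distinct values: {7 kHz, 7.5 kHz, 8 kHz}.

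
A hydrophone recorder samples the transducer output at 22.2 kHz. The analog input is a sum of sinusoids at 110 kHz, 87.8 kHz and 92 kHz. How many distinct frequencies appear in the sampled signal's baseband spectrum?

2

fs/2 = 11.1 kHz.
110 kHz mod fs = 21.2 kHz.
21.2 kHz > fs/2 = 11.1 kHz, folds to fs − 21.2 kHz = 1 kHz.
87.8 kHz mod fs = 21.2 kHz.
21.2 kHz > fs/2 = 11.1 kHz, folds to fs − 21.2 kHz = 1 kHz.
92 kHz mod fs = 3.2 kHz.
3.2 kHz ≤ fs/2 = 11.1 kHz, appears at 3.2 kHz.
Distinct values: {1 kHz, 3.2 kHz} → 2.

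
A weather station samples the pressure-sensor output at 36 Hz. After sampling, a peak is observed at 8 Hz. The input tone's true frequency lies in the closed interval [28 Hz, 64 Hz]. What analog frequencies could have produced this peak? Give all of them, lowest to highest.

28 Hz, 44 Hz, 64 Hz

Frequencies that alias to 8 Hz are k·fs ± 8 Hz for integer k ≥ 0.
k=0: 8 Hz.
k=1: 28 Hz, 44 Hz.
k=2: 64 Hz, 80 Hz.
k=3: 100 Hz, 116 Hz.
Within [28 Hz, 64 Hz]: 28 Hz, 44 Hz, 64 Hz.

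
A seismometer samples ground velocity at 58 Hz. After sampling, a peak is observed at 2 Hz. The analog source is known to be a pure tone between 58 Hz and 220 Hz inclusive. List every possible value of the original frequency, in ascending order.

Frequencies that alias to 2 Hz are k·fs ± 2 Hz for integer k ≥ 0.
k=0: 2 Hz.
k=1: 56 Hz, 60 Hz.
k=2: 114 Hz, 118 Hz.
k=3: 172 Hz, 176 Hz.
k=4: 230 Hz, 234 Hz.
Within [58 Hz, 220 Hz]: 60 Hz, 114 Hz, 118 Hz, 172 Hz, 176 Hz.

60 Hz, 114 Hz, 118 Hz, 172 Hz, 176 Hz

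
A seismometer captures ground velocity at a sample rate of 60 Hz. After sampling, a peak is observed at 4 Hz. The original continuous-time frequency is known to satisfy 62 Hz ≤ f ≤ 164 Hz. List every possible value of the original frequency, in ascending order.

64 Hz, 116 Hz, 124 Hz

Frequencies that alias to 4 Hz are k·fs ± 4 Hz for integer k ≥ 0.
k=0: 4 Hz.
k=1: 56 Hz, 64 Hz.
k=2: 116 Hz, 124 Hz.
k=3: 176 Hz, 184 Hz.
Within [62 Hz, 164 Hz]: 64 Hz, 116 Hz, 124 Hz.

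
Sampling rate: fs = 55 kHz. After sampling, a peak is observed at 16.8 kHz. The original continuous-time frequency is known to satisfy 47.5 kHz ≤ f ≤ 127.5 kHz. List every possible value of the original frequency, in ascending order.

Frequencies that alias to 16.8 kHz are k·fs ± 16.8 kHz for integer k ≥ 0.
k=0: 16.8 kHz.
k=1: 38.2 kHz, 71.8 kHz.
k=2: 93.2 kHz, 126.8 kHz.
k=3: 148.2 kHz, 181.8 kHz.
Within [47.5 kHz, 127.5 kHz]: 71.8 kHz, 93.2 kHz, 126.8 kHz.

71.8 kHz, 93.2 kHz, 126.8 kHz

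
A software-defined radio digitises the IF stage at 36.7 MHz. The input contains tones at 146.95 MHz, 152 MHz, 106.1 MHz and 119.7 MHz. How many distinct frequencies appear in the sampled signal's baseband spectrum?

4

fs/2 = 18.35 MHz.
146.95 MHz mod fs = 0.15 MHz.
0.15 MHz ≤ fs/2 = 18.35 MHz, appears at 0.15 MHz.
152 MHz mod fs = 5.2 MHz.
5.2 MHz ≤ fs/2 = 18.35 MHz, appears at 5.2 MHz.
106.1 MHz mod fs = 32.7 MHz.
32.7 MHz > fs/2 = 18.35 MHz, folds to fs − 32.7 MHz = 4 MHz.
119.7 MHz mod fs = 9.6 MHz.
9.6 MHz ≤ fs/2 = 18.35 MHz, appears at 9.6 MHz.
Distinct values: {0.15 MHz, 4 MHz, 5.2 MHz, 9.6 MHz} → 4.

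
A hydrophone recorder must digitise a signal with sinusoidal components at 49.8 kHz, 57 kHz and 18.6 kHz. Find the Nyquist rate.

Highest-frequency component: 57 kHz.
Nyquist rate = 2 × 57 kHz = 114 kHz.

114 kHz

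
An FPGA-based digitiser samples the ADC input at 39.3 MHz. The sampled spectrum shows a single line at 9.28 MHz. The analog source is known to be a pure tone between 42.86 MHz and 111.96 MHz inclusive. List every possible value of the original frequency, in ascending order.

Frequencies that alias to 9.28 MHz are k·fs ± 9.28 MHz for integer k ≥ 0.
k=0: 9.28 MHz.
k=1: 30.02 MHz, 48.58 MHz.
k=2: 69.32 MHz, 87.88 MHz.
k=3: 108.62 MHz, 127.18 MHz.
k=4: 147.92 MHz, 166.48 MHz.
Within [42.86 MHz, 111.96 MHz]: 48.58 MHz, 69.32 MHz, 87.88 MHz, 108.62 MHz.

48.58 MHz, 69.32 MHz, 87.88 MHz, 108.62 MHz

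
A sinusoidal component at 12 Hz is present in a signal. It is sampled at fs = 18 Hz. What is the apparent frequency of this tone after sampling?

12 Hz > fs/2 = 9 Hz, folds to fs − 12 Hz = 6 Hz.

6 Hz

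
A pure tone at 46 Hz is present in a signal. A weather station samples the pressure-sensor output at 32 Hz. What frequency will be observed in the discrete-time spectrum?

14 Hz

46 Hz mod fs = 14 Hz.
14 Hz ≤ fs/2 = 16 Hz, appears at 14 Hz.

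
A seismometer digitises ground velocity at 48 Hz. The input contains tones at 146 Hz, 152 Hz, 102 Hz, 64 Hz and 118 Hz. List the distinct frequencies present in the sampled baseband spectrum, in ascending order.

2 Hz, 6 Hz, 8 Hz, 16 Hz, 22 Hz

fs/2 = 24 Hz.
146 Hz mod fs = 2 Hz.
2 Hz ≤ fs/2 = 24 Hz, appears at 2 Hz.
152 Hz mod fs = 8 Hz.
8 Hz ≤ fs/2 = 24 Hz, appears at 8 Hz.
102 Hz mod fs = 6 Hz.
6 Hz ≤ fs/2 = 24 Hz, appears at 6 Hz.
64 Hz mod fs = 16 Hz.
16 Hz ≤ fs/2 = 24 Hz, appears at 16 Hz.
118 Hz mod fs = 22 Hz.
22 Hz ≤ fs/2 = 24 Hz, appears at 22 Hz.
Distinct values: {2 Hz, 6 Hz, 8 Hz, 16 Hz, 22 Hz}.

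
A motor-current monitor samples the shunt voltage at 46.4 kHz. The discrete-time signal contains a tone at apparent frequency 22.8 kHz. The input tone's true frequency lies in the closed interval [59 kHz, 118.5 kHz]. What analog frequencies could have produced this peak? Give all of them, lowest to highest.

Frequencies that alias to 22.8 kHz are k·fs ± 22.8 kHz for integer k ≥ 0.
k=0: 22.8 kHz.
k=1: 23.6 kHz, 69.2 kHz.
k=2: 70 kHz, 115.6 kHz.
k=3: 116.4 kHz, 162 kHz.
k=4: 162.8 kHz, 208.4 kHz.
Within [59 kHz, 118.5 kHz]: 69.2 kHz, 70 kHz, 115.6 kHz, 116.4 kHz.

69.2 kHz, 70 kHz, 115.6 kHz, 116.4 kHz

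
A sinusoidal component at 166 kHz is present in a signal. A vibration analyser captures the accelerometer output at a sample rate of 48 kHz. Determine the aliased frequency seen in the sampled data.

166 kHz mod fs = 22 kHz.
22 kHz ≤ fs/2 = 24 kHz, appears at 22 kHz.

22 kHz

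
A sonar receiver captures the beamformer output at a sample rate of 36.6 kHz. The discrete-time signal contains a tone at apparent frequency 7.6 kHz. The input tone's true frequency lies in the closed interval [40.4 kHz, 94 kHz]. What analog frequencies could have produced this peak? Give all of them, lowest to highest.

Frequencies that alias to 7.6 kHz are k·fs ± 7.6 kHz for integer k ≥ 0.
k=0: 7.6 kHz.
k=1: 29 kHz, 44.2 kHz.
k=2: 65.6 kHz, 80.8 kHz.
k=3: 102.2 kHz, 117.4 kHz.
Within [40.4 kHz, 94 kHz]: 44.2 kHz, 65.6 kHz, 80.8 kHz.

44.2 kHz, 65.6 kHz, 80.8 kHz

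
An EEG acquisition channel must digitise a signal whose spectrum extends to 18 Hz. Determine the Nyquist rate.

Nyquist rate = 2 × 18 Hz = 36 Hz.

36 Hz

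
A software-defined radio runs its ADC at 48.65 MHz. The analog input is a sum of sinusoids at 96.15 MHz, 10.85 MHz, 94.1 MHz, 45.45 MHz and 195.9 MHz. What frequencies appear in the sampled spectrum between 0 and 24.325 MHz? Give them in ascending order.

fs/2 = 24.325 MHz.
96.15 MHz mod fs = 47.5 MHz.
47.5 MHz > fs/2 = 24.325 MHz, folds to fs − 47.5 MHz = 1.15 MHz.
10.85 MHz ≤ fs/2 = 24.325 MHz, passes unchanged.
94.1 MHz mod fs = 45.45 MHz.
45.45 MHz > fs/2 = 24.325 MHz, folds to fs − 45.45 MHz = 3.2 MHz.
45.45 MHz > fs/2 = 24.325 MHz, folds to fs − 45.45 MHz = 3.2 MHz.
195.9 MHz mod fs = 1.3 MHz.
1.3 MHz ≤ fs/2 = 24.325 MHz, appears at 1.3 MHz.
Distinct values: {1.15 MHz, 1.3 MHz, 3.2 MHz, 10.85 MHz}.

1.15 MHz, 1.3 MHz, 3.2 MHz, 10.85 MHz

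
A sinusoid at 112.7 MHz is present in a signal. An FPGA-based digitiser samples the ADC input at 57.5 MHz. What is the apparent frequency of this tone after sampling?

112.7 MHz mod fs = 55.2 MHz.
55.2 MHz > fs/2 = 28.75 MHz, folds to fs − 55.2 MHz = 2.3 MHz.

2.3 MHz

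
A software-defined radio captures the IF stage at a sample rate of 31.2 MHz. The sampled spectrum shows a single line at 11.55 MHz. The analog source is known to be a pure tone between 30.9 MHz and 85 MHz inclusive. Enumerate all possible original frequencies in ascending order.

42.75 MHz, 50.85 MHz, 73.95 MHz, 82.05 MHz

Frequencies that alias to 11.55 MHz are k·fs ± 11.55 MHz for integer k ≥ 0.
k=0: 11.55 MHz.
k=1: 19.65 MHz, 42.75 MHz.
k=2: 50.85 MHz, 73.95 MHz.
k=3: 82.05 MHz, 105.15 MHz.
k=4: 113.25 MHz, 136.35 MHz.
Within [30.9 MHz, 85 MHz]: 42.75 MHz, 50.85 MHz, 73.95 MHz, 82.05 MHz.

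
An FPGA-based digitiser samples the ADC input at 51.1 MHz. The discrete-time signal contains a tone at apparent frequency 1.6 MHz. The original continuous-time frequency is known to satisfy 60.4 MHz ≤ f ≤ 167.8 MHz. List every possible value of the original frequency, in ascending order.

100.6 MHz, 103.8 MHz, 151.7 MHz, 154.9 MHz

Frequencies that alias to 1.6 MHz are k·fs ± 1.6 MHz for integer k ≥ 0.
k=0: 1.6 MHz.
k=1: 49.5 MHz, 52.7 MHz.
k=2: 100.6 MHz, 103.8 MHz.
k=3: 151.7 MHz, 154.9 MHz.
k=4: 202.8 MHz, 206 MHz.
Within [60.4 MHz, 167.8 MHz]: 100.6 MHz, 103.8 MHz, 151.7 MHz, 154.9 MHz.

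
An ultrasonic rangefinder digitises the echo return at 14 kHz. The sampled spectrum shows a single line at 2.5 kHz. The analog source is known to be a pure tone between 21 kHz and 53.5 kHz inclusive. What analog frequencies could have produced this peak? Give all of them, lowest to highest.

Frequencies that alias to 2.5 kHz are k·fs ± 2.5 kHz for integer k ≥ 0.
k=0: 2.5 kHz.
k=1: 11.5 kHz, 16.5 kHz.
k=2: 25.5 kHz, 30.5 kHz.
k=3: 39.5 kHz, 44.5 kHz.
k=4: 53.5 kHz, 58.5 kHz.
k=5: 67.5 kHz, 72.5 kHz.
Within [21 kHz, 53.5 kHz]: 25.5 kHz, 30.5 kHz, 39.5 kHz, 44.5 kHz, 53.5 kHz.

25.5 kHz, 30.5 kHz, 39.5 kHz, 44.5 kHz, 53.5 kHz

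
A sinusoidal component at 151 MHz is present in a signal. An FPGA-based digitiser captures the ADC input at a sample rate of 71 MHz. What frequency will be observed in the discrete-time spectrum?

151 MHz mod fs = 9 MHz.
9 MHz ≤ fs/2 = 35.5 MHz, appears at 9 MHz.

9 MHz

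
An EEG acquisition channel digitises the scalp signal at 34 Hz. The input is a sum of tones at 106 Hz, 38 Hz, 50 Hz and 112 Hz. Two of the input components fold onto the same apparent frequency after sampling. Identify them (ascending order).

38 Hz, 106 Hz

fs/2 = 17 Hz.
106 Hz mod fs = 4 Hz.
4 Hz ≤ fs/2 = 17 Hz, appears at 4 Hz.
38 Hz mod fs = 4 Hz.
4 Hz ≤ fs/2 = 17 Hz, appears at 4 Hz.
50 Hz mod fs = 16 Hz.
16 Hz ≤ fs/2 = 17 Hz, appears at 16 Hz.
112 Hz mod fs = 10 Hz.
10 Hz ≤ fs/2 = 17 Hz, appears at 10 Hz.
38 Hz and 106 Hz both map to 4 Hz.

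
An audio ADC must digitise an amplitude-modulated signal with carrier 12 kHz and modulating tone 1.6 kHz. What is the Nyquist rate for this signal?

AM sidebands sit at fc ± fm = 10.4 kHz and 13.6 kHz.
Highest-frequency component: 13.6 kHz.
Nyquist rate = 2 × 13.6 kHz = 27.2 kHz.

27.2 kHz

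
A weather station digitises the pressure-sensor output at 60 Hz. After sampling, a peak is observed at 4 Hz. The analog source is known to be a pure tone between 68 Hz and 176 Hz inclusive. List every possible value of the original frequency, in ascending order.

116 Hz, 124 Hz, 176 Hz

Frequencies that alias to 4 Hz are k·fs ± 4 Hz for integer k ≥ 0.
k=0: 4 Hz.
k=1: 56 Hz, 64 Hz.
k=2: 116 Hz, 124 Hz.
k=3: 176 Hz, 184 Hz.
k=4: 236 Hz, 244 Hz.
Within [68 Hz, 176 Hz]: 116 Hz, 124 Hz, 176 Hz.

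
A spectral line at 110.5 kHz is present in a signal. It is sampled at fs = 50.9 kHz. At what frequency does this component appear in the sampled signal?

8.7 kHz

110.5 kHz mod fs = 8.7 kHz.
8.7 kHz ≤ fs/2 = 25.45 kHz, appears at 8.7 kHz.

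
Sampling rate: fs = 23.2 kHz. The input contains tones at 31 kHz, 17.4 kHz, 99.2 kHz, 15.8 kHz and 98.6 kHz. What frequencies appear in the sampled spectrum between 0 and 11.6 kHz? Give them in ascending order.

fs/2 = 11.6 kHz.
31 kHz mod fs = 7.8 kHz.
7.8 kHz ≤ fs/2 = 11.6 kHz, appears at 7.8 kHz.
17.4 kHz > fs/2 = 11.6 kHz, folds to fs − 17.4 kHz = 5.8 kHz.
99.2 kHz mod fs = 6.4 kHz.
6.4 kHz ≤ fs/2 = 11.6 kHz, appears at 6.4 kHz.
15.8 kHz > fs/2 = 11.6 kHz, folds to fs − 15.8 kHz = 7.4 kHz.
98.6 kHz mod fs = 5.8 kHz.
5.8 kHz ≤ fs/2 = 11.6 kHz, appears at 5.8 kHz.
Distinct values: {5.8 kHz, 6.4 kHz, 7.4 kHz, 7.8 kHz}.

5.8 kHz, 6.4 kHz, 7.4 kHz, 7.8 kHz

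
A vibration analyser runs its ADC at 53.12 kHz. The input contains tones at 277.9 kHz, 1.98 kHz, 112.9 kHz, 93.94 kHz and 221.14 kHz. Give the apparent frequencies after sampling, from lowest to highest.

fs/2 = 26.56 kHz.
277.9 kHz mod fs = 12.3 kHz.
12.3 kHz ≤ fs/2 = 26.56 kHz, appears at 12.3 kHz.
1.98 kHz ≤ fs/2 = 26.56 kHz, passes unchanged.
112.9 kHz mod fs = 6.66 kHz.
6.66 kHz ≤ fs/2 = 26.56 kHz, appears at 6.66 kHz.
93.94 kHz mod fs = 40.82 kHz.
40.82 kHz > fs/2 = 26.56 kHz, folds to fs − 40.82 kHz = 12.3 kHz.
221.14 kHz mod fs = 8.66 kHz.
8.66 kHz ≤ fs/2 = 26.56 kHz, appears at 8.66 kHz.
Distinct values: {1.98 kHz, 6.66 kHz, 8.66 kHz, 12.3 kHz}.

1.98 kHz, 6.66 kHz, 8.66 kHz, 12.3 kHz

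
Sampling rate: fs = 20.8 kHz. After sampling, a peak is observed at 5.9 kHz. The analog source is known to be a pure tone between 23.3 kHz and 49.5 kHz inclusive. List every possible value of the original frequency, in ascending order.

Frequencies that alias to 5.9 kHz are k·fs ± 5.9 kHz for integer k ≥ 0.
k=0: 5.9 kHz.
k=1: 14.9 kHz, 26.7 kHz.
k=2: 35.7 kHz, 47.5 kHz.
k=3: 56.5 kHz, 68.3 kHz.
Within [23.3 kHz, 49.5 kHz]: 26.7 kHz, 35.7 kHz, 47.5 kHz.

26.7 kHz, 35.7 kHz, 47.5 kHz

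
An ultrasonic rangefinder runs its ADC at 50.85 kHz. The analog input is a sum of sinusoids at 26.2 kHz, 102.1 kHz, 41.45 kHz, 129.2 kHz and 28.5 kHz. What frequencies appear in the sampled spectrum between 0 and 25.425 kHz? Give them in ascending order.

0.4 kHz, 9.4 kHz, 22.35 kHz, 23.35 kHz, 24.65 kHz

fs/2 = 25.425 kHz.
26.2 kHz > fs/2 = 25.425 kHz, folds to fs − 26.2 kHz = 24.65 kHz.
102.1 kHz mod fs = 0.4 kHz.
0.4 kHz ≤ fs/2 = 25.425 kHz, appears at 0.4 kHz.
41.45 kHz > fs/2 = 25.425 kHz, folds to fs − 41.45 kHz = 9.4 kHz.
129.2 kHz mod fs = 27.5 kHz.
27.5 kHz > fs/2 = 25.425 kHz, folds to fs − 27.5 kHz = 23.35 kHz.
28.5 kHz > fs/2 = 25.425 kHz, folds to fs − 28.5 kHz = 22.35 kHz.
Distinct values: {0.4 kHz, 9.4 kHz, 22.35 kHz, 23.35 kHz, 24.65 kHz}.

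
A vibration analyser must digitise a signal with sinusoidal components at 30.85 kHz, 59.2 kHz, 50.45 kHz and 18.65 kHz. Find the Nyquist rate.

118.4 kHz

Highest-frequency component: 59.2 kHz.
Nyquist rate = 2 × 59.2 kHz = 118.4 kHz.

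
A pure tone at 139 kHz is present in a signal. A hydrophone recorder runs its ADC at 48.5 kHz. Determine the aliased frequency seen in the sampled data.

139 kHz mod fs = 42 kHz.
42 kHz > fs/2 = 24.25 kHz, folds to fs − 42 kHz = 6.5 kHz.

6.5 kHz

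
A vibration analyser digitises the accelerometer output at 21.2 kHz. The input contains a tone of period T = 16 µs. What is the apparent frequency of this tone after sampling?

T = 16 µs → f = 1/T = 62.5 kHz.
62.5 kHz mod fs = 20.1 kHz.
20.1 kHz > fs/2 = 10.6 kHz, folds to fs − 20.1 kHz = 1.1 kHz.

1.1 kHz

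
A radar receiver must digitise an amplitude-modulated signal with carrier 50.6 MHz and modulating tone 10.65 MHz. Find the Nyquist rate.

122.5 MHz

AM sidebands sit at fc ± fm = 39.95 MHz and 61.25 MHz.
Highest-frequency component: 61.25 MHz.
Nyquist rate = 2 × 61.25 MHz = 122.5 MHz.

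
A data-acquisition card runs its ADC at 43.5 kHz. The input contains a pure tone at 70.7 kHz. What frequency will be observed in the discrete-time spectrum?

70.7 kHz mod fs = 27.2 kHz.
27.2 kHz > fs/2 = 21.75 kHz, folds to fs − 27.2 kHz = 16.3 kHz.

16.3 kHz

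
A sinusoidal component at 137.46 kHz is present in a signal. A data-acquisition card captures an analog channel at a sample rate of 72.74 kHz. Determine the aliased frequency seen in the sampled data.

137.46 kHz mod fs = 64.72 kHz.
64.72 kHz > fs/2 = 36.37 kHz, folds to fs − 64.72 kHz = 8.02 kHz.

8.02 kHz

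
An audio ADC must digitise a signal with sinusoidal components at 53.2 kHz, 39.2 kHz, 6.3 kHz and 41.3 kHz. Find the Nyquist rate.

106.4 kHz

Highest-frequency component: 53.2 kHz.
Nyquist rate = 2 × 53.2 kHz = 106.4 kHz.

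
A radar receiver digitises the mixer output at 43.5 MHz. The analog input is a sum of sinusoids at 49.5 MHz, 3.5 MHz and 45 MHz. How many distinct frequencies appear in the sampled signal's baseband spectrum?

fs/2 = 21.75 MHz.
49.5 MHz mod fs = 6 MHz.
6 MHz ≤ fs/2 = 21.75 MHz, appears at 6 MHz.
3.5 MHz ≤ fs/2 = 21.75 MHz, passes unchanged.
45 MHz mod fs = 1.5 MHz.
1.5 MHz ≤ fs/2 = 21.75 MHz, appears at 1.5 MHz.
Distinct values: {1.5 MHz, 3.5 MHz, 6 MHz} → 3.

3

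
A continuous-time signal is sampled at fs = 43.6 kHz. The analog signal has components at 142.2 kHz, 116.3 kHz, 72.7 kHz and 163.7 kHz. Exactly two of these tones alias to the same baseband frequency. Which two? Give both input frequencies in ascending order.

72.7 kHz, 116.3 kHz

fs/2 = 21.8 kHz.
142.2 kHz mod fs = 11.4 kHz.
11.4 kHz ≤ fs/2 = 21.8 kHz, appears at 11.4 kHz.
116.3 kHz mod fs = 29.1 kHz.
29.1 kHz > fs/2 = 21.8 kHz, folds to fs − 29.1 kHz = 14.5 kHz.
72.7 kHz mod fs = 29.1 kHz.
29.1 kHz > fs/2 = 21.8 kHz, folds to fs − 29.1 kHz = 14.5 kHz.
163.7 kHz mod fs = 32.9 kHz.
32.9 kHz > fs/2 = 21.8 kHz, folds to fs − 32.9 kHz = 10.7 kHz.
72.7 kHz and 116.3 kHz both map to 14.5 kHz.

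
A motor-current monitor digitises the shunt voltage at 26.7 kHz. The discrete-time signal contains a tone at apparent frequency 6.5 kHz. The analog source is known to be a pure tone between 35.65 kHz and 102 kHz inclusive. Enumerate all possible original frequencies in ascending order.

Frequencies that alias to 6.5 kHz are k·fs ± 6.5 kHz for integer k ≥ 0.
k=0: 6.5 kHz.
k=1: 20.2 kHz, 33.2 kHz.
k=2: 46.9 kHz, 59.9 kHz.
k=3: 73.6 kHz, 86.6 kHz.
k=4: 100.3 kHz, 113.3 kHz.
k=5: 127 kHz, 140 kHz.
Within [35.65 kHz, 102 kHz]: 46.9 kHz, 59.9 kHz, 73.6 kHz, 86.6 kHz, 100.3 kHz.

46.9 kHz, 59.9 kHz, 73.6 kHz, 86.6 kHz, 100.3 kHz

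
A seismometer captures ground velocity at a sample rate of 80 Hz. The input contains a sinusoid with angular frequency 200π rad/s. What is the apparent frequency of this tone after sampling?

ω = 200π rad/s → f = ω/(2π) = 100 Hz.
100 Hz mod fs = 20 Hz.
20 Hz ≤ fs/2 = 40 Hz, appears at 20 Hz.

20 Hz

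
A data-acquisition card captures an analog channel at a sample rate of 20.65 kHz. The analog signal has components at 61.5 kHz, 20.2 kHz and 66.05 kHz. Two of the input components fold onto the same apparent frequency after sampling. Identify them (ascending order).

20.2 kHz, 61.5 kHz

fs/2 = 10.325 kHz.
61.5 kHz mod fs = 20.2 kHz.
20.2 kHz > fs/2 = 10.325 kHz, folds to fs − 20.2 kHz = 0.45 kHz.
20.2 kHz > fs/2 = 10.325 kHz, folds to fs − 20.2 kHz = 0.45 kHz.
66.05 kHz mod fs = 4.1 kHz.
4.1 kHz ≤ fs/2 = 10.325 kHz, appears at 4.1 kHz.
20.2 kHz and 61.5 kHz both map to 0.45 kHz.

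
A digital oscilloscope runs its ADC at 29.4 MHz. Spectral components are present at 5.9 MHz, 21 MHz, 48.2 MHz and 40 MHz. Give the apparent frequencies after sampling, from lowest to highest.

5.9 MHz, 8.4 MHz, 10.6 MHz

fs/2 = 14.7 MHz.
5.9 MHz ≤ fs/2 = 14.7 MHz, passes unchanged.
21 MHz > fs/2 = 14.7 MHz, folds to fs − 21 MHz = 8.4 MHz.
48.2 MHz mod fs = 18.8 MHz.
18.8 MHz > fs/2 = 14.7 MHz, folds to fs − 18.8 MHz = 10.6 MHz.
40 MHz mod fs = 10.6 MHz.
10.6 MHz ≤ fs/2 = 14.7 MHz, appears at 10.6 MHz.
Distinct values: {5.9 MHz, 8.4 MHz, 10.6 MHz}.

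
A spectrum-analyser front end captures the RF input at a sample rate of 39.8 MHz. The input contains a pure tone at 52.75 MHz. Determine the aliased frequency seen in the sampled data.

52.75 MHz mod fs = 12.95 MHz.
12.95 MHz ≤ fs/2 = 19.9 MHz, appears at 12.95 MHz.

12.95 MHz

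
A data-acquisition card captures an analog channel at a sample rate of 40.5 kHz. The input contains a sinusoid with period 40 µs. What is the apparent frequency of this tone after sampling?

T = 40 µs → f = 1/T = 25 kHz.
25 kHz > fs/2 = 20.25 kHz, folds to fs − 25 kHz = 15.5 kHz.

15.5 kHz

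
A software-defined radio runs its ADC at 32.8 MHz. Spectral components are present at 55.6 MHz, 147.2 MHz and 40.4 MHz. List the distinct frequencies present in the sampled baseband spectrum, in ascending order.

fs/2 = 16.4 MHz.
55.6 MHz mod fs = 22.8 MHz.
22.8 MHz > fs/2 = 16.4 MHz, folds to fs − 22.8 MHz = 10 MHz.
147.2 MHz mod fs = 16 MHz.
16 MHz ≤ fs/2 = 16.4 MHz, appears at 16 MHz.
40.4 MHz mod fs = 7.6 MHz.
7.6 MHz ≤ fs/2 = 16.4 MHz, appears at 7.6 MHz.
Distinct values: {7.6 MHz, 10 MHz, 16 MHz}.

7.6 MHz, 10 MHz, 16 MHz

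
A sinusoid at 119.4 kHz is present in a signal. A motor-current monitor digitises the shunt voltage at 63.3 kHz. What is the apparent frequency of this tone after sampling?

7.2 kHz

119.4 kHz mod fs = 56.1 kHz.
56.1 kHz > fs/2 = 31.65 kHz, folds to fs − 56.1 kHz = 7.2 kHz.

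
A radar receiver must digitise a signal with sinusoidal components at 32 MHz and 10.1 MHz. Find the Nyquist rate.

Highest-frequency component: 32 MHz.
Nyquist rate = 2 × 32 MHz = 64 MHz.

64 MHz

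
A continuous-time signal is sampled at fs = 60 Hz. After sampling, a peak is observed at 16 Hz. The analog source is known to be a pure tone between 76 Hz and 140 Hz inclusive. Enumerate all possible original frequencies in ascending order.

Frequencies that alias to 16 Hz are k·fs ± 16 Hz for integer k ≥ 0.
k=0: 16 Hz.
k=1: 44 Hz, 76 Hz.
k=2: 104 Hz, 136 Hz.
k=3: 164 Hz, 196 Hz.
Within [76 Hz, 140 Hz]: 76 Hz, 104 Hz, 136 Hz.

76 Hz, 104 Hz, 136 Hz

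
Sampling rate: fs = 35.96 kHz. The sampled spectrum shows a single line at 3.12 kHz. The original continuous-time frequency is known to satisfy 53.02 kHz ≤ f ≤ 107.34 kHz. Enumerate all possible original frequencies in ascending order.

Frequencies that alias to 3.12 kHz are k·fs ± 3.12 kHz for integer k ≥ 0.
k=0: 3.12 kHz.
k=1: 32.84 kHz, 39.08 kHz.
k=2: 68.8 kHz, 75.04 kHz.
k=3: 104.76 kHz, 111 kHz.
k=4: 140.72 kHz, 146.96 kHz.
Within [53.02 kHz, 107.34 kHz]: 68.8 kHz, 75.04 kHz, 104.76 kHz.

68.8 kHz, 75.04 kHz, 104.76 kHz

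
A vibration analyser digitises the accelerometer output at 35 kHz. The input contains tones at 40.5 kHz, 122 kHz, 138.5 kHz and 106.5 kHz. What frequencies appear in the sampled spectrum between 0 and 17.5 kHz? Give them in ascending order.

1.5 kHz, 5.5 kHz, 17 kHz

fs/2 = 17.5 kHz.
40.5 kHz mod fs = 5.5 kHz.
5.5 kHz ≤ fs/2 = 17.5 kHz, appears at 5.5 kHz.
122 kHz mod fs = 17 kHz.
17 kHz ≤ fs/2 = 17.5 kHz, appears at 17 kHz.
138.5 kHz mod fs = 33.5 kHz.
33.5 kHz > fs/2 = 17.5 kHz, folds to fs − 33.5 kHz = 1.5 kHz.
106.5 kHz mod fs = 1.5 kHz.
1.5 kHz ≤ fs/2 = 17.5 kHz, appears at 1.5 kHz.
Distinct values: {1.5 kHz, 5.5 kHz, 17 kHz}.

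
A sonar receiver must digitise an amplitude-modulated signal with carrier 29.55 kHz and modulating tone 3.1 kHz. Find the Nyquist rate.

65.3 kHz

AM sidebands sit at fc ± fm = 26.45 kHz and 32.65 kHz.
Highest-frequency component: 32.65 kHz.
Nyquist rate = 2 × 32.65 kHz = 65.3 kHz.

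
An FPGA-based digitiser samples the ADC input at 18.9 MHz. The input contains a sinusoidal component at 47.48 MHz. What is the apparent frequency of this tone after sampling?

47.48 MHz mod fs = 9.68 MHz.
9.68 MHz > fs/2 = 9.45 MHz, folds to fs − 9.68 MHz = 9.22 MHz.

9.22 MHz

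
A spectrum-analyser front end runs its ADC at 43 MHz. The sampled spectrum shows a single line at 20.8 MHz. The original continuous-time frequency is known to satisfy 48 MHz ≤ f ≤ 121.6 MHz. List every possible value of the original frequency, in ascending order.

63.8 MHz, 65.2 MHz, 106.8 MHz, 108.2 MHz

Frequencies that alias to 20.8 MHz are k·fs ± 20.8 MHz for integer k ≥ 0.
k=0: 20.8 MHz.
k=1: 22.2 MHz, 63.8 MHz.
k=2: 65.2 MHz, 106.8 MHz.
k=3: 108.2 MHz, 149.8 MHz.
k=4: 151.2 MHz, 192.8 MHz.
Within [48 MHz, 121.6 MHz]: 63.8 MHz, 65.2 MHz, 106.8 MHz, 108.2 MHz.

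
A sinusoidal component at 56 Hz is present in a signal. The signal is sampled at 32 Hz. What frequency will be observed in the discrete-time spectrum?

56 Hz mod fs = 24 Hz.
24 Hz > fs/2 = 16 Hz, folds to fs − 24 Hz = 8 Hz.

8 Hz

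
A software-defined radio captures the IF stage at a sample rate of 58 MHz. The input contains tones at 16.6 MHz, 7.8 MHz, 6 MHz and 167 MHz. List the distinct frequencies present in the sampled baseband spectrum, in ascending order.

6 MHz, 7 MHz, 7.8 MHz, 16.6 MHz

fs/2 = 29 MHz.
16.6 MHz ≤ fs/2 = 29 MHz, passes unchanged.
7.8 MHz ≤ fs/2 = 29 MHz, passes unchanged.
6 MHz ≤ fs/2 = 29 MHz, passes unchanged.
167 MHz mod fs = 51 MHz.
51 MHz > fs/2 = 29 MHz, folds to fs − 51 MHz = 7 MHz.
Distinct values: {6 MHz, 7 MHz, 7.8 MHz, 16.6 MHz}.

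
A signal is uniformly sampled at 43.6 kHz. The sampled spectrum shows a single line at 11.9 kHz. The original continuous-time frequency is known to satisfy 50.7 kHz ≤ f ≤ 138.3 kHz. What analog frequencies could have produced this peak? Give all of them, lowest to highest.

55.5 kHz, 75.3 kHz, 99.1 kHz, 118.9 kHz

Frequencies that alias to 11.9 kHz are k·fs ± 11.9 kHz for integer k ≥ 0.
k=0: 11.9 kHz.
k=1: 31.7 kHz, 55.5 kHz.
k=2: 75.3 kHz, 99.1 kHz.
k=3: 118.9 kHz, 142.7 kHz.
k=4: 162.5 kHz, 186.3 kHz.
Within [50.7 kHz, 138.3 kHz]: 55.5 kHz, 75.3 kHz, 99.1 kHz, 118.9 kHz.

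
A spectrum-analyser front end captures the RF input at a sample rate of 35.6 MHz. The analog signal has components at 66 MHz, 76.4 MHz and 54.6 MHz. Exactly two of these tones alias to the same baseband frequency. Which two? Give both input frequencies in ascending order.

66 MHz, 76.4 MHz

fs/2 = 17.8 MHz.
66 MHz mod fs = 30.4 MHz.
30.4 MHz > fs/2 = 17.8 MHz, folds to fs − 30.4 MHz = 5.2 MHz.
76.4 MHz mod fs = 5.2 MHz.
5.2 MHz ≤ fs/2 = 17.8 MHz, appears at 5.2 MHz.
54.6 MHz mod fs = 19 MHz.
19 MHz > fs/2 = 17.8 MHz, folds to fs − 19 MHz = 16.6 MHz.
66 MHz and 76.4 MHz both map to 5.2 MHz.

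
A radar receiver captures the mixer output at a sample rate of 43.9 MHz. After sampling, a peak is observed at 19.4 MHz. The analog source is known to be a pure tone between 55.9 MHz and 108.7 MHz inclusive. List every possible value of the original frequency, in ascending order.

63.3 MHz, 68.4 MHz, 107.2 MHz

Frequencies that alias to 19.4 MHz are k·fs ± 19.4 MHz for integer k ≥ 0.
k=0: 19.4 MHz.
k=1: 24.5 MHz, 63.3 MHz.
k=2: 68.4 MHz, 107.2 MHz.
k=3: 112.3 MHz, 151.1 MHz.
Within [55.9 MHz, 108.7 MHz]: 63.3 MHz, 68.4 MHz, 107.2 MHz.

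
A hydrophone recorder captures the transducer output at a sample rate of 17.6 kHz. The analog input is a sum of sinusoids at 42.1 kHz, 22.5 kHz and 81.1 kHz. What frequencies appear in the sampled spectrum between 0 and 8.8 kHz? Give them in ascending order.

fs/2 = 8.8 kHz.
42.1 kHz mod fs = 6.9 kHz.
6.9 kHz ≤ fs/2 = 8.8 kHz, appears at 6.9 kHz.
22.5 kHz mod fs = 4.9 kHz.
4.9 kHz ≤ fs/2 = 8.8 kHz, appears at 4.9 kHz.
81.1 kHz mod fs = 10.7 kHz.
10.7 kHz > fs/2 = 8.8 kHz, folds to fs − 10.7 kHz = 6.9 kHz.
Distinct values: {4.9 kHz, 6.9 kHz}.

4.9 kHz, 6.9 kHz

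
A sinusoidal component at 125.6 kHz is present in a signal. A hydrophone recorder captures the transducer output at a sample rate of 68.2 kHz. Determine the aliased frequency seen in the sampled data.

125.6 kHz mod fs = 57.4 kHz.
57.4 kHz > fs/2 = 34.1 kHz, folds to fs − 57.4 kHz = 10.8 kHz.

10.8 kHz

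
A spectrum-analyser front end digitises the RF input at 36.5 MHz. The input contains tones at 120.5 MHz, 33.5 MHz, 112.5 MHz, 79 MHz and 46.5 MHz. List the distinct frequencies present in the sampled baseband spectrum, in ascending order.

fs/2 = 18.25 MHz.
120.5 MHz mod fs = 11 MHz.
11 MHz ≤ fs/2 = 18.25 MHz, appears at 11 MHz.
33.5 MHz > fs/2 = 18.25 MHz, folds to fs − 33.5 MHz = 3 MHz.
112.5 MHz mod fs = 3 MHz.
3 MHz ≤ fs/2 = 18.25 MHz, appears at 3 MHz.
79 MHz mod fs = 6 MHz.
6 MHz ≤ fs/2 = 18.25 MHz, appears at 6 MHz.
46.5 MHz mod fs = 10 MHz.
10 MHz ≤ fs/2 = 18.25 MHz, appears at 10 MHz.
Distinct values: {3 MHz, 6 MHz, 10 MHz, 11 MHz}.

3 MHz, 6 MHz, 10 MHz, 11 MHz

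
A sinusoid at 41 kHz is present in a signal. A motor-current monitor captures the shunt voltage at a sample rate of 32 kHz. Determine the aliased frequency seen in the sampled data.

9 kHz

41 kHz mod fs = 9 kHz.
9 kHz ≤ fs/2 = 16 kHz, appears at 9 kHz.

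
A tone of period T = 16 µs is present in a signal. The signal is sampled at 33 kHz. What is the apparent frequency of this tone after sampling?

3.5 kHz

T = 16 µs → f = 1/T = 62.5 kHz.
62.5 kHz mod fs = 29.5 kHz.
29.5 kHz > fs/2 = 16.5 kHz, folds to fs − 29.5 kHz = 3.5 kHz.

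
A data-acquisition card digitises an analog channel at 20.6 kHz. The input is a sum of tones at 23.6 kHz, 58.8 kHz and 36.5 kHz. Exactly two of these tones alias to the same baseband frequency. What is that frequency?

3 kHz

fs/2 = 10.3 kHz.
23.6 kHz mod fs = 3 kHz.
3 kHz ≤ fs/2 = 10.3 kHz, appears at 3 kHz.
58.8 kHz mod fs = 17.6 kHz.
17.6 kHz > fs/2 = 10.3 kHz, folds to fs − 17.6 kHz = 3 kHz.
36.5 kHz mod fs = 15.9 kHz.
15.9 kHz > fs/2 = 10.3 kHz, folds to fs − 15.9 kHz = 4.7 kHz.
23.6 kHz and 58.8 kHz both map to 3 kHz.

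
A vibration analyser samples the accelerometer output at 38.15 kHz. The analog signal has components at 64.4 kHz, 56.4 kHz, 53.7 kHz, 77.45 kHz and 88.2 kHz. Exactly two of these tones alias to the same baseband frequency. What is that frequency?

11.9 kHz

fs/2 = 19.075 kHz.
64.4 kHz mod fs = 26.25 kHz.
26.25 kHz > fs/2 = 19.075 kHz, folds to fs − 26.25 kHz = 11.9 kHz.
56.4 kHz mod fs = 18.25 kHz.
18.25 kHz ≤ fs/2 = 19.075 kHz, appears at 18.25 kHz.
53.7 kHz mod fs = 15.55 kHz.
15.55 kHz ≤ fs/2 = 19.075 kHz, appears at 15.55 kHz.
77.45 kHz mod fs = 1.15 kHz.
1.15 kHz ≤ fs/2 = 19.075 kHz, appears at 1.15 kHz.
88.2 kHz mod fs = 11.9 kHz.
11.9 kHz ≤ fs/2 = 19.075 kHz, appears at 11.9 kHz.
64.4 kHz and 88.2 kHz both map to 11.9 kHz.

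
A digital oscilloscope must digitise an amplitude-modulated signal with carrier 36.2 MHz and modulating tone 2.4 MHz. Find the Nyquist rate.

77.2 MHz

AM sidebands sit at fc ± fm = 33.8 MHz and 38.6 MHz.
Highest-frequency component: 38.6 MHz.
Nyquist rate = 2 × 38.6 MHz = 77.2 MHz.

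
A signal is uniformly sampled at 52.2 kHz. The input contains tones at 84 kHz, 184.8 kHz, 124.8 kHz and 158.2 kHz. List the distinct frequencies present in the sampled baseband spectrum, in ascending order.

1.6 kHz, 20.4 kHz, 24 kHz

fs/2 = 26.1 kHz.
84 kHz mod fs = 31.8 kHz.
31.8 kHz > fs/2 = 26.1 kHz, folds to fs − 31.8 kHz = 20.4 kHz.
184.8 kHz mod fs = 28.2 kHz.
28.2 kHz > fs/2 = 26.1 kHz, folds to fs − 28.2 kHz = 24 kHz.
124.8 kHz mod fs = 20.4 kHz.
20.4 kHz ≤ fs/2 = 26.1 kHz, appears at 20.4 kHz.
158.2 kHz mod fs = 1.6 kHz.
1.6 kHz ≤ fs/2 = 26.1 kHz, appears at 1.6 kHz.
Distinct values: {1.6 kHz, 20.4 kHz, 24 kHz}.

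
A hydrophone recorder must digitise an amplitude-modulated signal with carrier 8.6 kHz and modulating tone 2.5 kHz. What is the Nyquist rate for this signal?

AM sidebands sit at fc ± fm = 6.1 kHz and 11.1 kHz.
Highest-frequency component: 11.1 kHz.
Nyquist rate = 2 × 11.1 kHz = 22.2 kHz.

22.2 kHz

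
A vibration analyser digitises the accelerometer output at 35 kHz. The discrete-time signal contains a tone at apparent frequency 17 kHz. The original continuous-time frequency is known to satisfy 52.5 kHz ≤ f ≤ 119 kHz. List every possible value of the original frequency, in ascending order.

Frequencies that alias to 17 kHz are k·fs ± 17 kHz for integer k ≥ 0.
k=0: 17 kHz.
k=1: 18 kHz, 52 kHz.
k=2: 53 kHz, 87 kHz.
k=3: 88 kHz, 122 kHz.
k=4: 123 kHz, 157 kHz.
Within [52.5 kHz, 119 kHz]: 53 kHz, 87 kHz, 88 kHz.

53 kHz, 87 kHz, 88 kHz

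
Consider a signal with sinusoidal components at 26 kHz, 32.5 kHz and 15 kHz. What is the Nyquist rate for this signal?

65 kHz

Highest-frequency component: 32.5 kHz.
Nyquist rate = 2 × 32.5 kHz = 65 kHz.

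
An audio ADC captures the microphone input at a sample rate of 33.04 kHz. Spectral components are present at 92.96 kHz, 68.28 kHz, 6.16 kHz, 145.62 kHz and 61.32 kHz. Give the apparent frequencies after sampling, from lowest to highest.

2.2 kHz, 4.76 kHz, 6.16 kHz, 13.46 kHz

fs/2 = 16.52 kHz.
92.96 kHz mod fs = 26.88 kHz.
26.88 kHz > fs/2 = 16.52 kHz, folds to fs − 26.88 kHz = 6.16 kHz.
68.28 kHz mod fs = 2.2 kHz.
2.2 kHz ≤ fs/2 = 16.52 kHz, appears at 2.2 kHz.
6.16 kHz ≤ fs/2 = 16.52 kHz, passes unchanged.
145.62 kHz mod fs = 13.46 kHz.
13.46 kHz ≤ fs/2 = 16.52 kHz, appears at 13.46 kHz.
61.32 kHz mod fs = 28.28 kHz.
28.28 kHz > fs/2 = 16.52 kHz, folds to fs − 28.28 kHz = 4.76 kHz.
Distinct values: {2.2 kHz, 4.76 kHz, 6.16 kHz, 13.46 kHz}.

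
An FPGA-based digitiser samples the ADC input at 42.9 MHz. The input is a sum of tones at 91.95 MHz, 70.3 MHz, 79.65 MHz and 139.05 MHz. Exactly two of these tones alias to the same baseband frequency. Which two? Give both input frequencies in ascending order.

fs/2 = 21.45 MHz.
91.95 MHz mod fs = 6.15 MHz.
6.15 MHz ≤ fs/2 = 21.45 MHz, appears at 6.15 MHz.
70.3 MHz mod fs = 27.4 MHz.
27.4 MHz > fs/2 = 21.45 MHz, folds to fs − 27.4 MHz = 15.5 MHz.
79.65 MHz mod fs = 36.75 MHz.
36.75 MHz > fs/2 = 21.45 MHz, folds to fs − 36.75 MHz = 6.15 MHz.
139.05 MHz mod fs = 10.35 MHz.
10.35 MHz ≤ fs/2 = 21.45 MHz, appears at 10.35 MHz.
79.65 MHz and 91.95 MHz both map to 6.15 MHz.

79.65 MHz, 91.95 MHz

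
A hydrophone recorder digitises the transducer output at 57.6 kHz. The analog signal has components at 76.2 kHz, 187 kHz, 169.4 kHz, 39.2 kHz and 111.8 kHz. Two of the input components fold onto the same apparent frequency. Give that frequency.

fs/2 = 28.8 kHz.
76.2 kHz mod fs = 18.6 kHz.
18.6 kHz ≤ fs/2 = 28.8 kHz, appears at 18.6 kHz.
187 kHz mod fs = 14.2 kHz.
14.2 kHz ≤ fs/2 = 28.8 kHz, appears at 14.2 kHz.
169.4 kHz mod fs = 54.2 kHz.
54.2 kHz > fs/2 = 28.8 kHz, folds to fs − 54.2 kHz = 3.4 kHz.
39.2 kHz > fs/2 = 28.8 kHz, folds to fs − 39.2 kHz = 18.4 kHz.
111.8 kHz mod fs = 54.2 kHz.
54.2 kHz > fs/2 = 28.8 kHz, folds to fs − 54.2 kHz = 3.4 kHz.
111.8 kHz and 169.4 kHz both map to 3.4 kHz.

3.4 kHz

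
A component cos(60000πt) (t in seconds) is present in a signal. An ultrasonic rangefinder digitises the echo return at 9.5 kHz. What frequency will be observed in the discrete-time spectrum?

ω = 60000π rad/s → f = ω/(2π) = 30000 Hz = 30 kHz.
30 kHz mod fs = 1.5 kHz.
1.5 kHz ≤ fs/2 = 4.75 kHz, appears at 1.5 kHz.

1.5 kHz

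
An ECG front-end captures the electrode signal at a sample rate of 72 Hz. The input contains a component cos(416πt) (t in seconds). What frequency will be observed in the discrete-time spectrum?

8 Hz

ω = 416π rad/s → f = ω/(2π) = 208 Hz.
208 Hz mod fs = 64 Hz.
64 Hz > fs/2 = 36 Hz, folds to fs − 64 Hz = 8 Hz.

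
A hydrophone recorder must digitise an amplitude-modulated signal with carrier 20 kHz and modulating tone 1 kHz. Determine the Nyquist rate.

42 kHz

AM sidebands sit at fc ± fm = 19 kHz and 21 kHz.
Highest-frequency component: 21 kHz.
Nyquist rate = 2 × 21 kHz = 42 kHz.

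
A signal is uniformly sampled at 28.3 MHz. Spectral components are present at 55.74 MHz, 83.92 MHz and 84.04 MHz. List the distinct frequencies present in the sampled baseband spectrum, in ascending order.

0.86 MHz, 0.98 MHz

fs/2 = 14.15 MHz.
55.74 MHz mod fs = 27.44 MHz.
27.44 MHz > fs/2 = 14.15 MHz, folds to fs − 27.44 MHz = 0.86 MHz.
83.92 MHz mod fs = 27.32 MHz.
27.32 MHz > fs/2 = 14.15 MHz, folds to fs − 27.32 MHz = 0.98 MHz.
84.04 MHz mod fs = 27.44 MHz.
27.44 MHz > fs/2 = 14.15 MHz, folds to fs − 27.44 MHz = 0.86 MHz.
Distinct values: {0.86 MHz, 0.98 MHz}.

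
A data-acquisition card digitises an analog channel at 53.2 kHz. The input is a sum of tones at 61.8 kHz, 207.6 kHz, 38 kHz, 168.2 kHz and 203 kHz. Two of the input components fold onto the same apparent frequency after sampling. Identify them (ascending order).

61.8 kHz, 168.2 kHz

fs/2 = 26.6 kHz.
61.8 kHz mod fs = 8.6 kHz.
8.6 kHz ≤ fs/2 = 26.6 kHz, appears at 8.6 kHz.
207.6 kHz mod fs = 48 kHz.
48 kHz > fs/2 = 26.6 kHz, folds to fs − 48 kHz = 5.2 kHz.
38 kHz > fs/2 = 26.6 kHz, folds to fs − 38 kHz = 15.2 kHz.
168.2 kHz mod fs = 8.6 kHz.
8.6 kHz ≤ fs/2 = 26.6 kHz, appears at 8.6 kHz.
203 kHz mod fs = 43.4 kHz.
43.4 kHz > fs/2 = 26.6 kHz, folds to fs − 43.4 kHz = 9.8 kHz.
61.8 kHz and 168.2 kHz both map to 8.6 kHz.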